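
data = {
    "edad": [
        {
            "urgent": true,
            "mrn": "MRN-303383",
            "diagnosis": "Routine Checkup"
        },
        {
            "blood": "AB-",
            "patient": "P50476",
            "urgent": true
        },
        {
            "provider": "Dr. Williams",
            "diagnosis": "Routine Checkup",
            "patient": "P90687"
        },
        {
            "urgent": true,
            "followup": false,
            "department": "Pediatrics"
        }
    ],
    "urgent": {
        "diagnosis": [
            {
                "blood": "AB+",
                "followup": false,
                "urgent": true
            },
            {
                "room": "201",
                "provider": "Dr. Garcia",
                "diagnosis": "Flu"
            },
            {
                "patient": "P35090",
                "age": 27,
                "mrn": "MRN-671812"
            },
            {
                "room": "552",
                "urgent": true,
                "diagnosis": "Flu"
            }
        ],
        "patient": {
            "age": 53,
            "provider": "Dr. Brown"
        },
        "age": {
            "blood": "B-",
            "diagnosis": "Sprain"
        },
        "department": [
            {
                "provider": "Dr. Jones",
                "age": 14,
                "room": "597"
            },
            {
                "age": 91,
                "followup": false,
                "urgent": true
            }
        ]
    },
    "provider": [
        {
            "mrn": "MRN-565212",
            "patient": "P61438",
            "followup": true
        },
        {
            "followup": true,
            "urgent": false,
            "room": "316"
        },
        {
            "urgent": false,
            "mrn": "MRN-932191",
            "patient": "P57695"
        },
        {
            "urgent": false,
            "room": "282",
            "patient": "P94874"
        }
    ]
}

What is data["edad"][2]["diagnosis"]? "Routine Checkup"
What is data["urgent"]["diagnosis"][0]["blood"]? "AB+"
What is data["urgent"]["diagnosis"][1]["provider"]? "Dr. Garcia"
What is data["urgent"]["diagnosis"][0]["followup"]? False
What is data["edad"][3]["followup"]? False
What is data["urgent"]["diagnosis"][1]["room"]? "201"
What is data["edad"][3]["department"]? "Pediatrics"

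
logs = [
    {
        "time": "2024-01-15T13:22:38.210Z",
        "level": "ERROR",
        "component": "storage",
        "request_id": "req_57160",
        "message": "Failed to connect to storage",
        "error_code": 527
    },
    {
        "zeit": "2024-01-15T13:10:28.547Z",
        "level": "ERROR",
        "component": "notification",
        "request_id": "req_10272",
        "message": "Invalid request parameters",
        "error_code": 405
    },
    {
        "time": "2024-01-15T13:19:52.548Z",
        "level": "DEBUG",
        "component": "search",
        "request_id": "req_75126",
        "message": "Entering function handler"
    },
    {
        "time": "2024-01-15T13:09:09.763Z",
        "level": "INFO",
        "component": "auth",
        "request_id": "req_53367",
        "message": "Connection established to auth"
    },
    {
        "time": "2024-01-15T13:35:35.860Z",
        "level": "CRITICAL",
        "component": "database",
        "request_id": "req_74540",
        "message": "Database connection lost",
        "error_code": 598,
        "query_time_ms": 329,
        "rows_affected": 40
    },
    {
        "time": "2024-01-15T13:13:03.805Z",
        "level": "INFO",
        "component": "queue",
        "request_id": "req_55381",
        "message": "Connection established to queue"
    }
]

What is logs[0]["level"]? "ERROR"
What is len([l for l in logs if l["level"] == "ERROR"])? 2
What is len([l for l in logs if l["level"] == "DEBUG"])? 1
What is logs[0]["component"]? "storage"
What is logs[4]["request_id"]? "req_74540"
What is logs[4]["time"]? "2024-01-15T13:35:35.860Z"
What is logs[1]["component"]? "notification"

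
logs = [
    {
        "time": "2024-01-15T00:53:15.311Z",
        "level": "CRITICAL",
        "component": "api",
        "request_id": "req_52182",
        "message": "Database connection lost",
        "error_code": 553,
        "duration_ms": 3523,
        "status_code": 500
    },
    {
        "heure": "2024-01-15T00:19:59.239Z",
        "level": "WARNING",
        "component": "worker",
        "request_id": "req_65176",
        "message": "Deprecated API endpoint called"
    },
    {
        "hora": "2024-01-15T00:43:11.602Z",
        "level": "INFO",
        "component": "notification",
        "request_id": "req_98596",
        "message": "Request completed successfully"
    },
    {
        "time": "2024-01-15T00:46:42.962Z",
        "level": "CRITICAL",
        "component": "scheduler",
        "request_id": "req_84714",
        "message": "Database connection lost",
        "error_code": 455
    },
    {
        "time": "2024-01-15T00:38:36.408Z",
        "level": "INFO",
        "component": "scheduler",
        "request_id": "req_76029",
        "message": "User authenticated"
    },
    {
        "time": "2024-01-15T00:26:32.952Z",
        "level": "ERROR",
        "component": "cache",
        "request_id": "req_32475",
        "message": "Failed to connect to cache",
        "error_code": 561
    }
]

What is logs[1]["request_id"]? "req_65176"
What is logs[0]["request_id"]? "req_52182"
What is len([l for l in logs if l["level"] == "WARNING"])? 1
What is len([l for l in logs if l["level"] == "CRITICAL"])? 2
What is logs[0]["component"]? "api"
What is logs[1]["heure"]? "2024-01-15T00:19:59.239Z"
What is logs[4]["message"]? "User authenticated"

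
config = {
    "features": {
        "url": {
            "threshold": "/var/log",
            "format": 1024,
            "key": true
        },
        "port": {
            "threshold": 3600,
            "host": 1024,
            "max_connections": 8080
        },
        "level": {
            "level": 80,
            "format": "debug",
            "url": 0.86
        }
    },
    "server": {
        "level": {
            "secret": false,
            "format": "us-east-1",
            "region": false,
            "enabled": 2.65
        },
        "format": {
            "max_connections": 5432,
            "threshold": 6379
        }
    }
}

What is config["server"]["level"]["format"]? "us-east-1"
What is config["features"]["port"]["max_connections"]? 8080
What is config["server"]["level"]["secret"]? False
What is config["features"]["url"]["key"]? True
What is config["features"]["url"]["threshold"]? "/var/log"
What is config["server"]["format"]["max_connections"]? 5432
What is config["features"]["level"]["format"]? "debug"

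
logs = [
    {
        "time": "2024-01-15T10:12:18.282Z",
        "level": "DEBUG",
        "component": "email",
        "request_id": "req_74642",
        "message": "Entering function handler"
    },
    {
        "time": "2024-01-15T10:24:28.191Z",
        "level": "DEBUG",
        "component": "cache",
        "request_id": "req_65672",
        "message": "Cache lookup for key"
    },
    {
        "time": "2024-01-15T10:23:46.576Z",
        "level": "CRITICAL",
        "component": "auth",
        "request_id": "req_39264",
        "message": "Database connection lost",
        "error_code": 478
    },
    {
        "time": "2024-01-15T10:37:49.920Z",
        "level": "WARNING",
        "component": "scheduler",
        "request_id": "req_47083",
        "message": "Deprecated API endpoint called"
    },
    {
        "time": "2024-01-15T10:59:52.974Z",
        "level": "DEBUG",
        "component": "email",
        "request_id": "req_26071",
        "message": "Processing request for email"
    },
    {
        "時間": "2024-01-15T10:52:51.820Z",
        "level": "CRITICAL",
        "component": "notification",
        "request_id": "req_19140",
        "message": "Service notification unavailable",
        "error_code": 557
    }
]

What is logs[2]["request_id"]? "req_39264"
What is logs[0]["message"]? "Entering function handler"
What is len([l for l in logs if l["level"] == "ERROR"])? 0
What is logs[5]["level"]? "CRITICAL"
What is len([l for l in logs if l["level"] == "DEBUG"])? 3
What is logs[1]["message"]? "Cache lookup for key"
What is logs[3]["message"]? "Deprecated API endpoint called"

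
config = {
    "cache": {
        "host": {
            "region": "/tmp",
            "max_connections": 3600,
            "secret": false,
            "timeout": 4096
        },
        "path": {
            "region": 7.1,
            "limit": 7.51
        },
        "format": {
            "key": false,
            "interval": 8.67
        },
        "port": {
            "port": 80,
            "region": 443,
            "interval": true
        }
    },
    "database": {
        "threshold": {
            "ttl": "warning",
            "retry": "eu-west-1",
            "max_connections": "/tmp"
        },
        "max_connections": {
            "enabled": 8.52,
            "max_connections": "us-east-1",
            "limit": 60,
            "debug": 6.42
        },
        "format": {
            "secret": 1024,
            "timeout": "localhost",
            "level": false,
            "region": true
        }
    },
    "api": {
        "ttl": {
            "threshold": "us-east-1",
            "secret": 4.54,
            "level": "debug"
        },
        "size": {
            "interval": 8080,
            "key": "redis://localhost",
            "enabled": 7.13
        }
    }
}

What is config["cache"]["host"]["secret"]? False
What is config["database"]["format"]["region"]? True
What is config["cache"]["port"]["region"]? 443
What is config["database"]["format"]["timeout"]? "localhost"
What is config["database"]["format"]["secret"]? 1024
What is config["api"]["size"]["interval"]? 8080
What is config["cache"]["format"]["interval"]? 8.67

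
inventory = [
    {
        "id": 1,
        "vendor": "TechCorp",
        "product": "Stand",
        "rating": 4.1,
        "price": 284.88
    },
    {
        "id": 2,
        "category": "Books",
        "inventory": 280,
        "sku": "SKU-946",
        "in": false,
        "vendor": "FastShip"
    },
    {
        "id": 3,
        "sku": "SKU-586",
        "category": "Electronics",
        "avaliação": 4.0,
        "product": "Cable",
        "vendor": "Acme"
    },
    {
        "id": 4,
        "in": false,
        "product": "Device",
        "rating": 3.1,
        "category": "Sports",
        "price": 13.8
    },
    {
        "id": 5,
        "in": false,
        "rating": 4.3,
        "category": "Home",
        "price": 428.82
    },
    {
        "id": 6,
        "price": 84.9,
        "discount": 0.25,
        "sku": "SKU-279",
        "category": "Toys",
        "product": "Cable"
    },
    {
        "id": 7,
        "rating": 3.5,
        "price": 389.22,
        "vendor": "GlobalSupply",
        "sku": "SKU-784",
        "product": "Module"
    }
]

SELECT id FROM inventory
[1, 2, 3, 4, 5, 6, 7]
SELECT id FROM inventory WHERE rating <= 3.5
[4, 7]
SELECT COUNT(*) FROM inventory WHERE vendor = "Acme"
1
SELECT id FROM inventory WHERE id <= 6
[1, 2, 3, 4, 5, 6]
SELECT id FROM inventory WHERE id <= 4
[1, 2, 3, 4]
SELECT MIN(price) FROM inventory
13.8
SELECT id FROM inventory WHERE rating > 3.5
[1, 5]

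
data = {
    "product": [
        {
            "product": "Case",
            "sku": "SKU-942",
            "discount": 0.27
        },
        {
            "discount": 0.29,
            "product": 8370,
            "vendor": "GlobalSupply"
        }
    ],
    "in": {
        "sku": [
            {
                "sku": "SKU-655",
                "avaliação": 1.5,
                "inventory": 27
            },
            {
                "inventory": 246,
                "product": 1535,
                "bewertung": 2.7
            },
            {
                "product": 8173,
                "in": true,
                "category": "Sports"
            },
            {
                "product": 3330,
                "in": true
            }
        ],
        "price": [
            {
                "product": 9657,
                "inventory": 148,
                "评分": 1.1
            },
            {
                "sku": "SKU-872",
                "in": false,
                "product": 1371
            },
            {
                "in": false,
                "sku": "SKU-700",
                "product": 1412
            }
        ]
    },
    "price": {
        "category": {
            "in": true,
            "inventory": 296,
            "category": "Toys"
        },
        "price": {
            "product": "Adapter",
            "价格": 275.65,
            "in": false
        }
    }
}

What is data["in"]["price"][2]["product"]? 1412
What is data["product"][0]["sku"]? "SKU-942"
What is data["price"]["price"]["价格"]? 275.65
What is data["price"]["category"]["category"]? "Toys"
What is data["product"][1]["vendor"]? "GlobalSupply"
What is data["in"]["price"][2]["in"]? False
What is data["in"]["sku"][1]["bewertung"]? 2.7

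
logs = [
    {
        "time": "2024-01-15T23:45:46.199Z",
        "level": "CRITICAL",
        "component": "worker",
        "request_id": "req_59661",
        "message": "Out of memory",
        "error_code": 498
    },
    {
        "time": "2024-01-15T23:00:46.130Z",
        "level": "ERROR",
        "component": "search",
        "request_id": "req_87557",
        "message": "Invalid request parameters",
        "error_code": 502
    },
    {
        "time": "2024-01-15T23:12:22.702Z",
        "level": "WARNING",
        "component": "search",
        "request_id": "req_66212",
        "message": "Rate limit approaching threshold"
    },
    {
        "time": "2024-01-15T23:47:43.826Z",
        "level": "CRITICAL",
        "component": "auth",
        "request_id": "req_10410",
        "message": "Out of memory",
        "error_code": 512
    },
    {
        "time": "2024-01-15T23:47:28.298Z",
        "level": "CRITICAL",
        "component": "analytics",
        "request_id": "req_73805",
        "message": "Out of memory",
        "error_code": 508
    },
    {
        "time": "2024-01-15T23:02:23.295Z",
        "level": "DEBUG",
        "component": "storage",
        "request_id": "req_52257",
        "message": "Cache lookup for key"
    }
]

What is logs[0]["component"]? "worker"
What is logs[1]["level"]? "ERROR"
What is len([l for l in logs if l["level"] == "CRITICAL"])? 3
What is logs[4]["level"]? "CRITICAL"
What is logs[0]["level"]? "CRITICAL"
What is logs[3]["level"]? "CRITICAL"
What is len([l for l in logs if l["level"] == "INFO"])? 0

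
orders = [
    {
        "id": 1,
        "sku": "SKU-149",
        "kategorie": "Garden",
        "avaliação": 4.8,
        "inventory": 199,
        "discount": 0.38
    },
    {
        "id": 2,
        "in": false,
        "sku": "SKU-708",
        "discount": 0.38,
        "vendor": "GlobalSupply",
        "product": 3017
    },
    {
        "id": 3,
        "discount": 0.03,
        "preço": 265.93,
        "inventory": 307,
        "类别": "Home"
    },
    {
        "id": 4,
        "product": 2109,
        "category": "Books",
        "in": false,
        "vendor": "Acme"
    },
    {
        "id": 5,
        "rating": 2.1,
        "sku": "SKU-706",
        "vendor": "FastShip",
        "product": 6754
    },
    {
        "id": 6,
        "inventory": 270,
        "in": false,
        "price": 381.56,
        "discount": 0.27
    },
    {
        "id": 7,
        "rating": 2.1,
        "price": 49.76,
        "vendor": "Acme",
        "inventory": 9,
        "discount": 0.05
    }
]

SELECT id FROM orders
[1, 2, 3, 4, 5, 6, 7]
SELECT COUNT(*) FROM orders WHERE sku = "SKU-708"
1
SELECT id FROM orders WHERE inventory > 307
[]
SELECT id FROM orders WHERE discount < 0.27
[3, 7]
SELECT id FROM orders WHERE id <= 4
[1, 2, 3, 4]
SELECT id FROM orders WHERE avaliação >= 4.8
[1]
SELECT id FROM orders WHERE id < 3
[1, 2]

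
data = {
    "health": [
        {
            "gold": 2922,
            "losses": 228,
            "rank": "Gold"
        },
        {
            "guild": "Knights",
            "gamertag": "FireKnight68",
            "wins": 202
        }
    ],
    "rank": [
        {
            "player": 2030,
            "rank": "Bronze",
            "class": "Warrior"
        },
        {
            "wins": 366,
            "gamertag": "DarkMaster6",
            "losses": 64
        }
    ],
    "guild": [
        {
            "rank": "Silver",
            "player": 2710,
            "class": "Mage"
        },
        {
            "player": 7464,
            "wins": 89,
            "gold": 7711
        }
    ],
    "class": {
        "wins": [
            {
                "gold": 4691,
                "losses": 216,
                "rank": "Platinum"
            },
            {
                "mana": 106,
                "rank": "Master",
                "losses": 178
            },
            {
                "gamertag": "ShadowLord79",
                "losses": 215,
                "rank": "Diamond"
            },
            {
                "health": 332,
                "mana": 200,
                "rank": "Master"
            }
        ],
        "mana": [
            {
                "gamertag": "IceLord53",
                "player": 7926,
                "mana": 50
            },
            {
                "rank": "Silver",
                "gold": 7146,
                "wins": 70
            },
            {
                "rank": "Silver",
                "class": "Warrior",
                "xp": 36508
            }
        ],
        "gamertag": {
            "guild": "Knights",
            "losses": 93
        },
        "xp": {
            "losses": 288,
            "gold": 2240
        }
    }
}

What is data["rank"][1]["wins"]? 366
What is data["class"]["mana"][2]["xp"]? 36508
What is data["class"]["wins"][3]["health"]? 332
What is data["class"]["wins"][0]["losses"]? 216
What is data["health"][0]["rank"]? "Gold"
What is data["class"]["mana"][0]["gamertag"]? "IceLord53"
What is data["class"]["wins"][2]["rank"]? "Diamond"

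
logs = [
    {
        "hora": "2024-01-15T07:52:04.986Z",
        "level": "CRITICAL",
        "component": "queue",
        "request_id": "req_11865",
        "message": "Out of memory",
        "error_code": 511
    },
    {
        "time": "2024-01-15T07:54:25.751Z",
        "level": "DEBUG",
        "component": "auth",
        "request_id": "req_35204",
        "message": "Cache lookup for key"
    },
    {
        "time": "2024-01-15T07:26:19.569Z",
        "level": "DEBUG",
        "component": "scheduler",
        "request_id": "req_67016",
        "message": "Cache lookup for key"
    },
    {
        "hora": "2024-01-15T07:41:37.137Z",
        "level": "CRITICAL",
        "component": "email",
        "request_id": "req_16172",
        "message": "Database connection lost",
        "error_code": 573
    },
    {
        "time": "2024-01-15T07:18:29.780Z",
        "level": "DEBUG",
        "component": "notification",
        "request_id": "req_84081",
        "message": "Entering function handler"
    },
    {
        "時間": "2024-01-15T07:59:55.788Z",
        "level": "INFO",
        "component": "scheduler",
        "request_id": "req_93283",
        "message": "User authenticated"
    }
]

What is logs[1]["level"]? "DEBUG"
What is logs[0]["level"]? "CRITICAL"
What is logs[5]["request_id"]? "req_93283"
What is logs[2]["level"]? "DEBUG"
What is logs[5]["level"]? "INFO"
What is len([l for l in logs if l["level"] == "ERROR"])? 0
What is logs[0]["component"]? "queue"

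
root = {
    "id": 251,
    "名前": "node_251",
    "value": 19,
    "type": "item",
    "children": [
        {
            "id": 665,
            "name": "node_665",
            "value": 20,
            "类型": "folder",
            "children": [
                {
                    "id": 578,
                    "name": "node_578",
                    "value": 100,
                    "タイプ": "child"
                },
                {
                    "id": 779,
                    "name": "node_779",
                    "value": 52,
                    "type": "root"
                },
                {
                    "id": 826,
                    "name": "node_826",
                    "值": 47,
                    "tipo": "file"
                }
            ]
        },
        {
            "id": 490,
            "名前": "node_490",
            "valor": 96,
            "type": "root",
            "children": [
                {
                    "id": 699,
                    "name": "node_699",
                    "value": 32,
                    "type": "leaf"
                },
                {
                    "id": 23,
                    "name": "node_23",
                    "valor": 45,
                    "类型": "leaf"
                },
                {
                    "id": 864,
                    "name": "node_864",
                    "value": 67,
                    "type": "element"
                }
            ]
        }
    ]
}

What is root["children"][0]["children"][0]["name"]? "node_578"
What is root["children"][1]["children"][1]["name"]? "node_23"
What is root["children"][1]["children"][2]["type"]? "element"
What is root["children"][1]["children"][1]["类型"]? "leaf"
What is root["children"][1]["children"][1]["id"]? 23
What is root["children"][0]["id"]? 665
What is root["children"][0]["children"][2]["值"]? 47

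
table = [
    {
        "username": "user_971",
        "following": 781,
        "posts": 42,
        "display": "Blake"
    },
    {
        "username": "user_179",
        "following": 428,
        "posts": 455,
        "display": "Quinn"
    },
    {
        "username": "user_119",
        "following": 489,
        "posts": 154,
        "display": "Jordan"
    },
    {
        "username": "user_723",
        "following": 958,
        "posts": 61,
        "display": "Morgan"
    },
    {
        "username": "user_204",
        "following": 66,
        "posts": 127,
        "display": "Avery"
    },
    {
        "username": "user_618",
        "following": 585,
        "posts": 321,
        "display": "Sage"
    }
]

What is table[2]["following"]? 489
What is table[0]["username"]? "user_971"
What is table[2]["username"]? "user_119"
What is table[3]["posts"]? 61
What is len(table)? 6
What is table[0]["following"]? 781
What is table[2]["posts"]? 154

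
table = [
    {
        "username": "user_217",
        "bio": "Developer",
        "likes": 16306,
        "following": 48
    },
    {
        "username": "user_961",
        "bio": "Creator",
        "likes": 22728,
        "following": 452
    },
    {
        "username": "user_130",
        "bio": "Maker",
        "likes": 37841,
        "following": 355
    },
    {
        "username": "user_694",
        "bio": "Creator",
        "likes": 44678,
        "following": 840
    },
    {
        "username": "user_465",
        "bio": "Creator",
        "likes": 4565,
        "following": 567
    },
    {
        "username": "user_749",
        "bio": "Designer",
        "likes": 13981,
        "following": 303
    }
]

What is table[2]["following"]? 355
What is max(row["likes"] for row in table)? 44678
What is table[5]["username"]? "user_749"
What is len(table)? 6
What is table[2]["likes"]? 37841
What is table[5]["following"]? 303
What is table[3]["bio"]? "Creator"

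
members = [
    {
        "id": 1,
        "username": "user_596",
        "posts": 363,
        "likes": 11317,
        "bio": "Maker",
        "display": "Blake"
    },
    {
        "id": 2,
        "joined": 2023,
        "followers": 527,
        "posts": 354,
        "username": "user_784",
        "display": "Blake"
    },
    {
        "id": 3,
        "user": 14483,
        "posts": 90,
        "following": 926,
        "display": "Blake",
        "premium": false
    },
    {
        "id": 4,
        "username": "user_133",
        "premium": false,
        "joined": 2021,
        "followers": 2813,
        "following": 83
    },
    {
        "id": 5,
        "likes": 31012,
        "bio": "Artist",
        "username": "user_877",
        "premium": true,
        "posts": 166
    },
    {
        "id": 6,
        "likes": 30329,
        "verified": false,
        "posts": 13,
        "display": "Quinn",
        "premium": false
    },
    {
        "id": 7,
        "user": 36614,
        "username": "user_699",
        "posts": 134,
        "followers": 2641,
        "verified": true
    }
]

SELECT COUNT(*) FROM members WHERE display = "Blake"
3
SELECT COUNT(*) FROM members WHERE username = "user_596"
1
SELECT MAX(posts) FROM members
363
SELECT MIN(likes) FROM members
11317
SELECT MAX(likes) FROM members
31012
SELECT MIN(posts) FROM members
13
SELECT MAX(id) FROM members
7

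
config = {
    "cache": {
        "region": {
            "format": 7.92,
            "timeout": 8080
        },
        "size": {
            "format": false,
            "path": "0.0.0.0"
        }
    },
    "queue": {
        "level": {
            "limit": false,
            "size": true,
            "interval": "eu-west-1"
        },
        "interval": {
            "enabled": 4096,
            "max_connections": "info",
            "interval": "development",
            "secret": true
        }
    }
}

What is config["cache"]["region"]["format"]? 7.92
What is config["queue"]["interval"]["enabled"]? 4096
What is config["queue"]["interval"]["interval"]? "development"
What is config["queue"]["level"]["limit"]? False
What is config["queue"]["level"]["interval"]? "eu-west-1"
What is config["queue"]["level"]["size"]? True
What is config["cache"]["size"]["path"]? "0.0.0.0"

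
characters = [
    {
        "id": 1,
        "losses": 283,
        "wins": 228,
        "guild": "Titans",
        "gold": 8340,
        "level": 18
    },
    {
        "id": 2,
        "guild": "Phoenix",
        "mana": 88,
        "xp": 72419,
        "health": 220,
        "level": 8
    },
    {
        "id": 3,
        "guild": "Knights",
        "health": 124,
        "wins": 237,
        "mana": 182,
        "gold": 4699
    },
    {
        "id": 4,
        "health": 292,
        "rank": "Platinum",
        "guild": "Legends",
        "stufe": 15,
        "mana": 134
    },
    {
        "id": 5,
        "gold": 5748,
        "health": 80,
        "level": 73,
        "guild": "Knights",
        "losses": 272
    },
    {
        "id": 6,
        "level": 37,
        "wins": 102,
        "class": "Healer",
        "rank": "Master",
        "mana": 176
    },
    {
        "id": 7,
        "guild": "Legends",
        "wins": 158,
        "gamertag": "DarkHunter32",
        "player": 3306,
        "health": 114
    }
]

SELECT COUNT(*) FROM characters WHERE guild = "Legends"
2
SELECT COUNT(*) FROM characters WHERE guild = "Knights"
2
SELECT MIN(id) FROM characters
1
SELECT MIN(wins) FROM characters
102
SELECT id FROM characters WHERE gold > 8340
[]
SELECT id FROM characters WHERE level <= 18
[1, 2]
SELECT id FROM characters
[1, 2, 3, 4, 5, 6, 7]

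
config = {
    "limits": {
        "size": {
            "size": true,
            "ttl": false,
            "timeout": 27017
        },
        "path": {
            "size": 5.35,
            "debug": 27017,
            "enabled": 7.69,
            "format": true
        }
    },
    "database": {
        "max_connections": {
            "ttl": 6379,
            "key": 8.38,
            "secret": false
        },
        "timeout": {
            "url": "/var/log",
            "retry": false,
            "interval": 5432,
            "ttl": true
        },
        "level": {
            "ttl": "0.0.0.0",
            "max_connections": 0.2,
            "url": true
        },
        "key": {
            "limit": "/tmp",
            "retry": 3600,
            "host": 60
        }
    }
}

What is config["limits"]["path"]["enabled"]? 7.69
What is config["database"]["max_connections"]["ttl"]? 6379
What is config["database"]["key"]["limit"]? "/tmp"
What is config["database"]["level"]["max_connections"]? 0.2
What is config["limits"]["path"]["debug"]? 27017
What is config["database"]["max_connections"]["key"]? 8.38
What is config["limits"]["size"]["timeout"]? 27017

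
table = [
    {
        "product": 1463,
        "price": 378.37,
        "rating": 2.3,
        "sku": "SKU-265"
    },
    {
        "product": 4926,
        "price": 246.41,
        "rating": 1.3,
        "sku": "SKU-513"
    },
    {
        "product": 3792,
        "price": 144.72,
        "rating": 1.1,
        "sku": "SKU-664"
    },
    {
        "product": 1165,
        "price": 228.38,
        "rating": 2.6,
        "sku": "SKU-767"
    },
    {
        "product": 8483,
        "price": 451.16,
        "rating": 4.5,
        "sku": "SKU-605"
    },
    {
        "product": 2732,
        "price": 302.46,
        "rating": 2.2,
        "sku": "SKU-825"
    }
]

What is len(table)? 6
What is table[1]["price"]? 246.41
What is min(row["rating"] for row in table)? 1.1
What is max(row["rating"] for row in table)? 4.5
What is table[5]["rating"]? 2.2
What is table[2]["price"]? 144.72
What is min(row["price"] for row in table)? 144.72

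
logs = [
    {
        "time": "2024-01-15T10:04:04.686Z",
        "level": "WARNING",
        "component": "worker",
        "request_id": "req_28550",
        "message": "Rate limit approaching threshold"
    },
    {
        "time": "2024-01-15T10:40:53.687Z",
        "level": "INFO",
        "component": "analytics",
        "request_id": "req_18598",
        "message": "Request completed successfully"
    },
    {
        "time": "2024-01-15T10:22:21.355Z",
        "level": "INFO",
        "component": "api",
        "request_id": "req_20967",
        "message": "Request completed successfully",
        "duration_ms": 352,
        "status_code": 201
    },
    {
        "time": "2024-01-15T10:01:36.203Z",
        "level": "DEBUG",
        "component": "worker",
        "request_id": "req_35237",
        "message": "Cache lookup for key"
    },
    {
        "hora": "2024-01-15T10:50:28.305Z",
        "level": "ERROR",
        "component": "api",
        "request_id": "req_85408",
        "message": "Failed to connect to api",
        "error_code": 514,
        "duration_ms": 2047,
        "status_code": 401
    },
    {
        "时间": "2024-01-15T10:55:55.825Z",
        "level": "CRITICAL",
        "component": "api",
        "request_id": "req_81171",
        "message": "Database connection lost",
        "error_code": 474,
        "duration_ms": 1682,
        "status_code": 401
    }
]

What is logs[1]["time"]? "2024-01-15T10:40:53.687Z"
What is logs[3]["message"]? "Cache lookup for key"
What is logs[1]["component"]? "analytics"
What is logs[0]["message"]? "Rate limit approaching threshold"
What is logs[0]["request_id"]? "req_28550"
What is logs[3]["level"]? "DEBUG"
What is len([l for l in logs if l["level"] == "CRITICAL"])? 1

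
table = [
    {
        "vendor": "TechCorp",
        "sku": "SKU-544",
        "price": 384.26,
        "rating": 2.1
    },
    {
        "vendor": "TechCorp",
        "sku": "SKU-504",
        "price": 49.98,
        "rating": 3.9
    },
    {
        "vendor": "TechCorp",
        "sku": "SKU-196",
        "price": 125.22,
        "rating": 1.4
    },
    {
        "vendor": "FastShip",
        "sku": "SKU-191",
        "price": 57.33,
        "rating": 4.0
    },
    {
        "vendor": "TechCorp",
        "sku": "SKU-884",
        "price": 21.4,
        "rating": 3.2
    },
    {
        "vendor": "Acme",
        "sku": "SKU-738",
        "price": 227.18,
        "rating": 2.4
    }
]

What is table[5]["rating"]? 2.4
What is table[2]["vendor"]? "TechCorp"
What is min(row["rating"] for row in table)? 1.4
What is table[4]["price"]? 21.4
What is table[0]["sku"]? "SKU-544"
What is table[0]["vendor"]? "TechCorp"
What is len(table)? 6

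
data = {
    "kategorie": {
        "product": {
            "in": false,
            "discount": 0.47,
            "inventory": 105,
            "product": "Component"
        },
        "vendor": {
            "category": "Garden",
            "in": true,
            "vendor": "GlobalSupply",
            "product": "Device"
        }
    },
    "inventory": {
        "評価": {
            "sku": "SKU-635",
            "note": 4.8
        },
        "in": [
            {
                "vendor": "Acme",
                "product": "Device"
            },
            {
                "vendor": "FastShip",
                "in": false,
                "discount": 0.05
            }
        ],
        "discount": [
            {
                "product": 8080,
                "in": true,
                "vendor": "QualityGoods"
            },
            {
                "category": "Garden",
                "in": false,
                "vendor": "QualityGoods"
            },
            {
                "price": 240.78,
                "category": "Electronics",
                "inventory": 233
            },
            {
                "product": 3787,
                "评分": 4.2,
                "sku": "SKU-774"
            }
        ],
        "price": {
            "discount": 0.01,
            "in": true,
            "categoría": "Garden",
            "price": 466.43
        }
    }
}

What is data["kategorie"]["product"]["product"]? "Component"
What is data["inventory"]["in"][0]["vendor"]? "Acme"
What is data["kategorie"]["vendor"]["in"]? True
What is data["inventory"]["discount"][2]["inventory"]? 233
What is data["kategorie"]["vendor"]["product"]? "Device"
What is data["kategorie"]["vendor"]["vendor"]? "GlobalSupply"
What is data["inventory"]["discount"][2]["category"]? "Electronics"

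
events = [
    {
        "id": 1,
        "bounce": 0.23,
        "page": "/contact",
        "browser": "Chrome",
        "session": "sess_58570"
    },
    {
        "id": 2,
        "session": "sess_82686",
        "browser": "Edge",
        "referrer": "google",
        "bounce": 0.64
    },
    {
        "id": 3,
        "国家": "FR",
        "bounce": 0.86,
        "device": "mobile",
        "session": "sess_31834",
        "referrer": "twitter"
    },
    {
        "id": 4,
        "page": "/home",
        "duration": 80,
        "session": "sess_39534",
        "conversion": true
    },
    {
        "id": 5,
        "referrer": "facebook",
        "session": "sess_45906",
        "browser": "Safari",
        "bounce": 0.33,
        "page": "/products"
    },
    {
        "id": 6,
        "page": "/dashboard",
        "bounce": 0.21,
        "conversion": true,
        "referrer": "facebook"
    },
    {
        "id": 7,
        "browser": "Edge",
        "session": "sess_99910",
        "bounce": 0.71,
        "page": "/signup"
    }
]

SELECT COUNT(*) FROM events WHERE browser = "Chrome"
1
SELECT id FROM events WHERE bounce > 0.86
[]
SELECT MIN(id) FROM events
1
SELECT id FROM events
[1, 2, 3, 4, 5, 6, 7]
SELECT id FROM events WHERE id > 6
[7]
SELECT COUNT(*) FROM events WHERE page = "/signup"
1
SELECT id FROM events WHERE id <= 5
[1, 2, 3, 4, 5]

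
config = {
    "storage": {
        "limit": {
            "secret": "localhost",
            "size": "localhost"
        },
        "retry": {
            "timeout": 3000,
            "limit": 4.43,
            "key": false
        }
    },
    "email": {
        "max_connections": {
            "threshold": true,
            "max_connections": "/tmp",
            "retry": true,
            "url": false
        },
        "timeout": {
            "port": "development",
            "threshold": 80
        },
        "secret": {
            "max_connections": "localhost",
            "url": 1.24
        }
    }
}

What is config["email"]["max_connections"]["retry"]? True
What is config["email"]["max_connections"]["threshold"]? True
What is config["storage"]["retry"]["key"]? False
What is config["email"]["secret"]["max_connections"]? "localhost"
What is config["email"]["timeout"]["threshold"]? 80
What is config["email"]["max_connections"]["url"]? False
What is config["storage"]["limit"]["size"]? "localhost"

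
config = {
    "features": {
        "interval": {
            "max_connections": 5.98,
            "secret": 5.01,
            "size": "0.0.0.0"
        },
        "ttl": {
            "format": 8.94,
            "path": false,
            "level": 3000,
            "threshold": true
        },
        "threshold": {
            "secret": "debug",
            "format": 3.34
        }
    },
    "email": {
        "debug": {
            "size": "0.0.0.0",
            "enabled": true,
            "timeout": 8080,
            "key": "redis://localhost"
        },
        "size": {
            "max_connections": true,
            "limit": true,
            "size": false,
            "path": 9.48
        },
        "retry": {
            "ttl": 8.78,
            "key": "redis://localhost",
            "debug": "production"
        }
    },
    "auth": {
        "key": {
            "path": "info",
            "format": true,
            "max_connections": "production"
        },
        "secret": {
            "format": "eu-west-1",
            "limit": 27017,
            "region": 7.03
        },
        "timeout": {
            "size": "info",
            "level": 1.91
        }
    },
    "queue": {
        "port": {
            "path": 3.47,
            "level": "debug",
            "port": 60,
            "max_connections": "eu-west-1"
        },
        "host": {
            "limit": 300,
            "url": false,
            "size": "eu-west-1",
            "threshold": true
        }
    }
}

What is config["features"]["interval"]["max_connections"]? 5.98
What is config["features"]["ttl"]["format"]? 8.94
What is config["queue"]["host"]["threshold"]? True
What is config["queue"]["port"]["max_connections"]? "eu-west-1"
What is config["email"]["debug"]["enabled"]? True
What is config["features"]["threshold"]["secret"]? "debug"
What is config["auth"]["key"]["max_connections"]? "production"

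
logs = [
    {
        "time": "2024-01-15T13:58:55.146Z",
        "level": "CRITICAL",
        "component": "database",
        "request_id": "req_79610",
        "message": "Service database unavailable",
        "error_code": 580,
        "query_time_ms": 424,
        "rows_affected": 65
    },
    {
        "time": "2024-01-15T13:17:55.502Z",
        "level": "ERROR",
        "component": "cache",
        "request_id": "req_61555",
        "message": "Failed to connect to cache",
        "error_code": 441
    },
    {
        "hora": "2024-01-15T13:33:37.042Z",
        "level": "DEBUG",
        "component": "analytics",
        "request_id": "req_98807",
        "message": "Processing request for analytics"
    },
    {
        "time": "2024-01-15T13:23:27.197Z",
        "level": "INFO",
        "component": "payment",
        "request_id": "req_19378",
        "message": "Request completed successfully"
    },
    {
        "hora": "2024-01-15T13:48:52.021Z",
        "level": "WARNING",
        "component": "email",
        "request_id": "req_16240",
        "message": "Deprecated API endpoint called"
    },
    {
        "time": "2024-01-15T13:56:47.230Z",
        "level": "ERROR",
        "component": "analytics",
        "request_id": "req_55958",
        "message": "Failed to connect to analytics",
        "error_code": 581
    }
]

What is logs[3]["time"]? "2024-01-15T13:23:27.197Z"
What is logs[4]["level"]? "WARNING"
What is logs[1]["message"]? "Failed to connect to cache"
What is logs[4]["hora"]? "2024-01-15T13:48:52.021Z"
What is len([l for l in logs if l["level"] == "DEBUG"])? 1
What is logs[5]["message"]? "Failed to connect to analytics"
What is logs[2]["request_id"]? "req_98807"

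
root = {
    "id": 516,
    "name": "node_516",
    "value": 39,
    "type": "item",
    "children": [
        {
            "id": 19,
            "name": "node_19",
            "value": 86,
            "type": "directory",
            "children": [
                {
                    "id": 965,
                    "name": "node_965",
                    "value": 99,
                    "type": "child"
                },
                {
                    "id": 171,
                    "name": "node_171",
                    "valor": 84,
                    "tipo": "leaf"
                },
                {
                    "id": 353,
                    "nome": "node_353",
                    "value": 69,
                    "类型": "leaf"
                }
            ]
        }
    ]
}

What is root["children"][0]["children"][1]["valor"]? 84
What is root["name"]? "node_516"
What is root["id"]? 516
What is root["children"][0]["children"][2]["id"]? 353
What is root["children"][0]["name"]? "node_19"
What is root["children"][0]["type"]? "directory"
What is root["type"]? "item"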